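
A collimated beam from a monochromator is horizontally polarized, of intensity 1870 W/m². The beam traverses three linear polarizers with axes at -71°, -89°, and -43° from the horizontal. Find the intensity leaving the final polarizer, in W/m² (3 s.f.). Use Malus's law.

I ≈ 86.5 W/m²

By Malus's law, I₁ = 1870 W/m² · cos²(71°) = 198.2 W/m².
I₂ = I₁ · cos²(18°) = 198.2 · 0.9045 = 179.3 W/m².
I₃ = I₂ · cos²(46°) = 179.3 · 0.4826 = 86.51 W/m².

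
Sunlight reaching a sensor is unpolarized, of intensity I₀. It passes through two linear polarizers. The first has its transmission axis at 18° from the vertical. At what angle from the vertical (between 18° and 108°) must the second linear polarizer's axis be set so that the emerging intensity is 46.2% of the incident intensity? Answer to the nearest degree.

θ ≈ 34°

Unpolarized light through the first polarizer → I₁ = ½ I₀, now polarized at 18°.
Need I₂/I₀ = 0.462, so cos²(θ − 18°) = 0.462 / 0.5 = 0.924.
θ − 18° = arccos(√0.924) = 16.0°, giving θ ≈ 18 + 16.0 = 34.0°.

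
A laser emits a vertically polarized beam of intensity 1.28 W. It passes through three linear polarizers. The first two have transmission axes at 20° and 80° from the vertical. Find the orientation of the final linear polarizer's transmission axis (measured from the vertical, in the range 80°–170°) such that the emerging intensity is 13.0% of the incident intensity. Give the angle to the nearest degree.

θ ≈ 120°

By Malus's law, I₁ = I₀ cos²(20° − 0°) = I₀ cos²(20°) = 0.883 I₀.
I₂ = I₁ cos²(80° − 20°) = 0.883 I₀ · cos²(60°) = 0.2208 I₀.
Need I₃/I₀ = 0.13, so cos²(θ − 80°) = 0.13 / 0.2208 = 0.5889.
θ − 80° = arccos(√0.5889) = 39.9°, giving θ ≈ 80 + 39.9 = 119.9°.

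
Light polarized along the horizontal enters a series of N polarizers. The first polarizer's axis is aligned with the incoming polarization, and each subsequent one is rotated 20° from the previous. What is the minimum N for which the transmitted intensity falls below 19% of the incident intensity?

First polarizer is aligned with the polarization: full transmission.
Each further stage multiplies by cos²(20°) = 0.883.
After N polarizers: T = 0.883^(N−1). Require T < 0.19 ⇒ N−1 > ln(0.19)/ln(0.883) = 13.35, so N−1 ≥ 14 and N = 15.
Check: N=15 gives T = 0.1752 < 0.19; N=14 gives T = 0.1984.

N = 15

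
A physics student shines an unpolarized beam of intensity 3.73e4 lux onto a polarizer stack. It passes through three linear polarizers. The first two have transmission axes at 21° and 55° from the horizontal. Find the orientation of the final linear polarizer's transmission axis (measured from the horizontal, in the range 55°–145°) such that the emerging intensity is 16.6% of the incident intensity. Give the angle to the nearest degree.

θ ≈ 101°

Unpolarized light through the first polarizer → I₁ = ½ I₀, now polarized at 21°.
I₂ = I₁ cos²(55° − 21°) = 0.5 I₀ · cos²(34°) = 0.3437 I₀.
Need I₃/I₀ = 0.166, so cos²(θ − 55°) = 0.166 / 0.3437 = 0.483.
θ − 55° = arccos(√0.483) = 46.0°, giving θ ≈ 55 + 46.0 = 101.0°.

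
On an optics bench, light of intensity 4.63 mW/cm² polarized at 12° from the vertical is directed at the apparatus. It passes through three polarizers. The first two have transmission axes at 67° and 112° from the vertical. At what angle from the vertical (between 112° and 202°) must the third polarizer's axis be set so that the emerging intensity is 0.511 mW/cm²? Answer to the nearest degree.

I₁ = I₀ cos²(67° − 12°) = I₀ cos²(55°) = 0.329 I₀.
I₂ = I₁ cos²(112° − 67°) = 0.329 I₀ · cos²(45°) = 0.1645 I₀.
Target fraction: 0.511 / 4.63 mW/cm² = 0.1104 of I₀.
Need I₃/I₀ = 0.1104, so cos²(θ − 112°) = 0.1104 / 0.1645 = 0.6709.
θ − 112° = arccos(√0.6709) = 35.0°, giving θ ≈ 112 + 35.0 = 147.0°.

θ ≈ 147°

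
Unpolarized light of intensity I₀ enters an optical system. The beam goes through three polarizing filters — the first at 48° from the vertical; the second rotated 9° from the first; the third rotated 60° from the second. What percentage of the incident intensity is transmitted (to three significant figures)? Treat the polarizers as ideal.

≈ 12.2%

Unpolarized light through the first polarizer → I₁ = ½ I₀, now polarized at 48°.
I₂ = I₁ cos²(9°) = 0.5 · 0.9755 I₀ = 0.4878 I₀.
I₃ = I₂ cos²(60°) = 0.4878 · 0.25 I₀ = 0.1219 I₀.
That is 12.19% of the incident intensity.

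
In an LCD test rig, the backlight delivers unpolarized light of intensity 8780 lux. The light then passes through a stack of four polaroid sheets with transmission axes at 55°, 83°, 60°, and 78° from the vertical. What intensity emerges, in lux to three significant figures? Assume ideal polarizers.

I ≈ 2620 lux

Unpolarized light through the first polarizer → I₁ = 8780 lux/2 = 4390 lux, polarized at 55°.
I₂ = I₁ · cos²(28°) = 4390 · 0.7796 = 3422 lux.
I₃ = I₂ · cos²(23°) = 3422 · 0.8473 = 2900 lux.
I₄ = I₃ · cos²(18°) = 2900 · 0.9045 = 2623 lux.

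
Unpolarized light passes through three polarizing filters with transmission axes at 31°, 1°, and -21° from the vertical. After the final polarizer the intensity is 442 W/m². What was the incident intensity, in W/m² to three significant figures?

Unpolarized light through the first polarizer → I₁ = ½ I₀, now polarized at 31°.
I₂ = I₁ cos²(1° − 31°) = 0.5 I₀ · cos²(30°) = 0.375 I₀.
I₃ = I₂ cos²(-21° − 1°) = 0.375 I₀ · cos²(22°) = 0.3224 I₀.
So 442 W/m² = 0.3224 I₀, giving I₀ = 442/0.3224 = 1371 W/m².

I₀ ≈ 1370 W/m²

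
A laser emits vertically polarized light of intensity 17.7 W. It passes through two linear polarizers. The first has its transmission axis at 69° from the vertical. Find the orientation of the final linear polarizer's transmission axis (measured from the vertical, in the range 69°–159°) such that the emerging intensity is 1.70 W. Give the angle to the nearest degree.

θ ≈ 99°

I₁ = I₀ cos²(69° − 0°) = I₀ cos²(69°) = 0.1284 I₀.
Target fraction: 1.70 / 17.7 W = 0.09605 of I₀.
Need I₂/I₀ = 0.09605, so cos²(θ − 69°) = 0.09605 / 0.1284 = 0.7479.
θ − 69° = arccos(√0.7479) = 30.1°, giving θ ≈ 69 + 30.1 = 99.1°.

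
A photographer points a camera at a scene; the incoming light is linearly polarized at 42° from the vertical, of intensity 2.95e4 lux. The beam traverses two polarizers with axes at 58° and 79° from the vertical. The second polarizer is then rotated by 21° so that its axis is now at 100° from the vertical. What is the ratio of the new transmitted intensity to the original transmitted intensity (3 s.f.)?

I_new/I_old ≈ 0.634

Before rotation:
I₁ = I₀ cos²(58° − 42°) = I₀ cos²(16°) = 0.924 I₀.
I₂ = I₁ cos²(79° − 58°) = 0.924 I₀ · cos²(21°) = 0.8054 I₀.
After rotation:
I₁ = I₀ cos²(58° − 42°) = I₀ cos²(16°) = 0.924 I₀.
I₂ = I₁ cos²(100° − 58°) = 0.924 I₀ · cos²(42°) = 0.5103 I₀.
Ratio = 0.5103 / 0.8054 = 0.6336.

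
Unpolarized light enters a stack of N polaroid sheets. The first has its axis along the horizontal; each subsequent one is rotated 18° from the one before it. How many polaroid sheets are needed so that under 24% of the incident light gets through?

N = 9

First polarizer halves the unpolarized light: factor 1/2.
Each further stage multiplies by cos²(18°) = 0.9045.
After N polarizers: T = 0.5·0.9045^(N−1). Require T < 0.24 ⇒ N−1 > ln(0.24/0.5)/ln(0.9045) = 7.31, so N−1 ≥ 8 and N = 9.
Check: N=9 gives T = 0.224 < 0.24; N=8 gives T = 0.2477.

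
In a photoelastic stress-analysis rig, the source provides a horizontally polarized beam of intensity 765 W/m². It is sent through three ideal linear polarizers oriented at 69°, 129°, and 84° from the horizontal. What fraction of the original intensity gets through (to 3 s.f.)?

I/I₀ ≈ 0.0161

I₁ = 765 W/m² · cos²(69°) = 98.25 W/m².
I₂ = I₁ · cos²(60°) = 98.25 · 0.25 = 24.56 W/m².
I₃ = I₂ · cos²(45°) = 24.56 · 0.5 = 12.28 W/m².
Transmitted fraction = 0.01605.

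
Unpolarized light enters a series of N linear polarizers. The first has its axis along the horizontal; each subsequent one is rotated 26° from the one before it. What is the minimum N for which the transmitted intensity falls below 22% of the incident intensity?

First polarizer halves the unpolarized light: factor 1/2.
Each further stage multiplies by cos²(26°) = 0.8078.
After N polarizers: T = 0.5·0.8078^(N−1). Require T < 0.22 ⇒ N−1 > ln(0.22/0.5)/ln(0.8078) = 3.85, so N−1 ≥ 4 and N = 5.
Check: N=5 gives T = 0.2129 < 0.22; N=4 gives T = 0.2636.

N = 5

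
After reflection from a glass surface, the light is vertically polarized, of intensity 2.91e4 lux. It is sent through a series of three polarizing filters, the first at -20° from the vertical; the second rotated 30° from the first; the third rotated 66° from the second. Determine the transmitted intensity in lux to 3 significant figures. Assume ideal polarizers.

By Malus's law, I₁ = 2.91e4 lux · cos²(20°) = 2.57e+04 lux.
I₂ = I₁ · cos²(30°) = 2.57e+04 · 0.75 = 1.927e+04 lux.
I₃ = I₂ · cos²(66°) = 1.927e+04 · 0.1654 = 3188 lux.

I ≈ 3190 lux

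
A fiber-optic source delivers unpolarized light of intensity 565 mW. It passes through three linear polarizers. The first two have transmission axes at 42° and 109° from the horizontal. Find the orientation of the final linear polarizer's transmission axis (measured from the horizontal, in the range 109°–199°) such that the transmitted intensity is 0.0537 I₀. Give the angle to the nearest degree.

θ ≈ 142°

Unpolarized light through the first polarizer → I₁ = ½ I₀, now polarized at 42°.
I₂ = I₁ cos²(109° − 42°) = 0.5 I₀ · cos²(67°) = 0.07634 I₀.
Need I₃/I₀ = 0.0537, so cos²(θ − 109°) = 0.0537 / 0.07634 = 0.7035.
θ − 109° = arccos(√0.7035) = 33.0°, giving θ ≈ 109 + 33.0 = 142.0°.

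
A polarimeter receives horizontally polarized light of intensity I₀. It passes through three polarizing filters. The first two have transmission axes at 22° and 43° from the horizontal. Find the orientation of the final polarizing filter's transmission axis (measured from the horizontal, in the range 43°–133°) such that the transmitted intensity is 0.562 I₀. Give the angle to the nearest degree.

θ ≈ 73°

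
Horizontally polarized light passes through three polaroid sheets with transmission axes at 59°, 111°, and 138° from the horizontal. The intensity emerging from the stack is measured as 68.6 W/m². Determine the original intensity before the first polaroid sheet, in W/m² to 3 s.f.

I₁ = I₀ cos²(59° − 0°) = I₀ cos²(59°) = 0.2653 I₀.
I₂ = I₁ cos²(111° − 59°) = 0.2653 I₀ · cos²(52°) = 0.1005 I₀.
I₃ = I₂ cos²(138° − 111°) = 0.1005 I₀ · cos²(27°) = 0.07982 I₀.
So 68.6 W/m² = 0.07982 I₀, giving I₀ = 68.6/0.07982 = 859.4 W/m².

I₀ ≈ 859 W/m²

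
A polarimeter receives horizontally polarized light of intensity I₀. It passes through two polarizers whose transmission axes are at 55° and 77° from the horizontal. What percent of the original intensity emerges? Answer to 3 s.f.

I₁ = I₀ cos²(55° − 0°) = I₀ cos²(55°) = 0.329 I₀.
I₂ = I₁ cos²(77° − 55°) = 0.329 I₀ · cos²(22°) = 0.2828 I₀.
That is 28.28% of the incident intensity.

≈ 28.3%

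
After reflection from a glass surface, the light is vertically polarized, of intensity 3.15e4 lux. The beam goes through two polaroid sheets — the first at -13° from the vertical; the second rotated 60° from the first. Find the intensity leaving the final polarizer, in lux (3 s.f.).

I₁ = 3.15e4 lux · cos²(13°) = 2.991e+04 lux.
I₂ = I₁ · cos²(60°) = 2.991e+04 · 0.25 = 7477 lux.

I ≈ 7480 lux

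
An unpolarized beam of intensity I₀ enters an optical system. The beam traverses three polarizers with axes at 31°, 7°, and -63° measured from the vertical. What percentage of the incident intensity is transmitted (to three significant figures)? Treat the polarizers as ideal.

Unpolarized light through the first polarizer → I₁ = ½ I₀, now polarized at 31°.
I₂ = I₁ cos²(7° − 31°) = 0.5 I₀ · cos²(24°) = 0.4173 I₀.
I₃ = I₂ cos²(-63° − 7°) = 0.4173 I₀ · cos²(70°) = 0.04881 I₀.
That is 4.881% of the incident intensity.

≈ 4.88%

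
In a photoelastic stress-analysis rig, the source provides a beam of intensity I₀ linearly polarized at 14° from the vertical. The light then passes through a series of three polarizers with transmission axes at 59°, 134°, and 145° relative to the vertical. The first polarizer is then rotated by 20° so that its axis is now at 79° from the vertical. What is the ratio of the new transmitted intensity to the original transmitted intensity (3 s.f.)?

Before rotation:
I₁ = I₀ cos²(59° − 14°) = I₀ cos²(45°) = 0.5 I₀.
I₂ = I₁ cos²(134° − 59°) = 0.5 I₀ · cos²(75°) = 0.03349 I₀.
I₃ = I₂ cos²(145° − 134°) = 0.03349 I₀ · cos²(11°) = 0.03227 I₀.
After rotation:
I₁ = I₀ cos²(79° − 14°) = I₀ cos²(65°) = 0.1786 I₀.
I₂ = I₁ cos²(134° − 79°) = 0.1786 I₀ · cos²(55°) = 0.05876 I₀.
I₃ = I₂ cos²(145° − 134°) = 0.05876 I₀ · cos²(11°) = 0.05662 I₀.
Ratio = 0.05662 / 0.03227 = 1.754.

I_new/I_old ≈ 1.75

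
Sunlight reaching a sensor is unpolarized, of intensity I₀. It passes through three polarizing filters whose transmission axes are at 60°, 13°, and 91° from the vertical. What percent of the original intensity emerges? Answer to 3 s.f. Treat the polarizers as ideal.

≈ 1.01%

Unpolarized light through the first polarizer → I₁ = ½ I₀, now polarized at 60°.
I₂ = I₁ cos²(13° − 60°) = 0.5 I₀ · cos²(47°) = 0.2326 I₀.
I₃ = I₂ cos²(91° − 13°) = 0.2326 I₀ · cos²(78°) = 0.01005 I₀.
That is 1.005% of the incident intensity.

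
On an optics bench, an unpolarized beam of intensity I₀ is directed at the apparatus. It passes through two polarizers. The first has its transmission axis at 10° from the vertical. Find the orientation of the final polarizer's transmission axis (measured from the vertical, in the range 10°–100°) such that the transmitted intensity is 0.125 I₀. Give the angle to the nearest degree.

Unpolarized light through the first polarizer → I₁ = ½ I₀, now polarized at 10°.
Need I₂/I₀ = 0.125, so cos²(θ − 10°) = 0.125 / 0.5 = 0.25.
θ − 10° = arccos(√0.25) = 60.0°, giving θ ≈ 10 + 60.0 = 70.0°.

θ ≈ 70°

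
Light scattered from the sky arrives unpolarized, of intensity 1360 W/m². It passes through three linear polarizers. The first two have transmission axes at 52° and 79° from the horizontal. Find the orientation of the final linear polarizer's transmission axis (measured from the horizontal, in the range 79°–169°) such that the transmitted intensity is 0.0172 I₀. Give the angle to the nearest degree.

θ ≈ 157°

Unpolarized light through the first polarizer → I₁ = ½ I₀, now polarized at 52°.
I₂ = I₁ cos²(79° − 52°) = 0.5 I₀ · cos²(27°) = 0.3969 I₀.
Need I₃/I₀ = 0.0172, so cos²(θ − 79°) = 0.0172 / 0.3969 = 0.04333.
θ − 79° = arccos(√0.04333) = 78.0°, giving θ ≈ 79 + 78.0 = 157.0°.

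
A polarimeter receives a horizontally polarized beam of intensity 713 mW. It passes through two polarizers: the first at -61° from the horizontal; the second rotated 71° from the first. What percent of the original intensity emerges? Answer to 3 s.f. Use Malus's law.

≈ 2.49%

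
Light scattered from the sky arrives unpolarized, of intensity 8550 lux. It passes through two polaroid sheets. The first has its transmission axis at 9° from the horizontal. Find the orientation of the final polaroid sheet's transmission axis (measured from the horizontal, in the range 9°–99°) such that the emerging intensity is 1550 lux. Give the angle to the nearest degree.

θ ≈ 62°

Unpolarized light through the first polarizer → I₁ = ½ I₀, now polarized at 9°.
Target fraction: 1550 / 8550 lux = 0.1813 of I₀.
Need I₂/I₀ = 0.1813, so cos²(θ − 9°) = 0.1813 / 0.5 = 0.3626.
θ − 9° = arccos(√0.3626) = 53.0°, giving θ ≈ 9 + 53.0 = 62.0°.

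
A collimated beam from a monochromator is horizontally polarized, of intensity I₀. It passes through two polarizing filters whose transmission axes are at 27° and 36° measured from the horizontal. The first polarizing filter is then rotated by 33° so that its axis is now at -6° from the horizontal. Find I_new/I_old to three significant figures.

Before rotation:
I₁ = I₀ cos²(27° − 0°) = I₀ cos²(27°) = 0.7939 I₀.
I₂ = I₁ cos²(36° − 27°) = 0.7939 I₀ · cos²(9°) = 0.7745 I₀.
After rotation:
I₁ = I₀ cos²(-6° − 0°) = I₀ cos²(6°) = 0.9891 I₀.
I₂ = I₁ cos²(36° + 6°) = 0.9891 I₀ · cos²(42°) = 0.5462 I₀.
Ratio = 0.5462 / 0.7745 = 0.7053.

I_new/I_old ≈ 0.705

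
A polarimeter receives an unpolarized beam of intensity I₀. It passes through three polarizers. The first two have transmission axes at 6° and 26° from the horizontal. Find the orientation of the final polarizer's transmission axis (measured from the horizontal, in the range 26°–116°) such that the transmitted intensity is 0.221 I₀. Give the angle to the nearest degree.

θ ≈ 71°

Unpolarized light through the first polarizer → I₁ = ½ I₀, now polarized at 6°.
I₂ = I₁ cos²(26° − 6°) = 0.5 I₀ · cos²(20°) = 0.4415 I₀.
Need I₃/I₀ = 0.221, so cos²(θ − 26°) = 0.221 / 0.4415 = 0.5006.
θ − 26° = arccos(√0.5006) = 45.0°, giving θ ≈ 26 + 45.0 = 71.0°.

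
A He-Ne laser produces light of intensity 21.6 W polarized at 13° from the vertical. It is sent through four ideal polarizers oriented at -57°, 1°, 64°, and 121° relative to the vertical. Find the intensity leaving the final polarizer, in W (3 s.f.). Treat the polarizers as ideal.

I ≈ 0.0434 W

I₁ = 21.6 W · cos²(70°) = 2.527 W.
I₂ = I₁ · cos²(58°) = 2.527 · 0.2808 = 0.7095 W.
I₃ = I₂ · cos²(63°) = 0.7095 · 0.2061 = 0.1462 W.
I₄ = I₃ · cos²(57°) = 0.1462 · 0.2966 = 0.04338 W.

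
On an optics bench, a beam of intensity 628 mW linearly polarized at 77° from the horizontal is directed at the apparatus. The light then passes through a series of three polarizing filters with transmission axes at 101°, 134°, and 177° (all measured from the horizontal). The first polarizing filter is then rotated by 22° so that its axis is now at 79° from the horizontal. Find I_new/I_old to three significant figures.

I_new/I_old ≈ 0.560

Before rotation:
I₁ = I₀ cos²(101° − 77°) = I₀ cos²(24°) = 0.8346 I₀.
I₂ = I₁ cos²(134° − 101°) = 0.8346 I₀ · cos²(33°) = 0.587 I₀.
I₃ = I₂ cos²(177° − 134°) = 0.587 I₀ · cos²(43°) = 0.314 I₀.
After rotation:
I₁ = I₀ cos²(79° − 77°) = I₀ cos²(2°) = 0.9988 I₀.
I₂ = I₁ cos²(134° − 79°) = 0.9988 I₀ · cos²(55°) = 0.3286 I₀.
I₃ = I₂ cos²(177° − 134°) = 0.3286 I₀ · cos²(43°) = 0.1758 I₀.
Ratio = 0.1758 / 0.314 = 0.5598.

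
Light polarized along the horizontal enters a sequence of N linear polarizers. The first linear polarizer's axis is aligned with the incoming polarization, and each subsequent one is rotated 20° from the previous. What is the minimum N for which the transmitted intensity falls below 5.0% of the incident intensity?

N = 26

First polarizer is aligned with the polarization: full transmission.
Each further stage multiplies by cos²(20°) = 0.883.
After N polarizers: T = 0.883^(N−1). Require T < 0.050 ⇒ N−1 > ln(0.050)/ln(0.883) = 24.08, so N−1 ≥ 25 and N = 26.
Check: N=26 gives T = 0.0446 < 0.050; N=25 gives T = 0.0505.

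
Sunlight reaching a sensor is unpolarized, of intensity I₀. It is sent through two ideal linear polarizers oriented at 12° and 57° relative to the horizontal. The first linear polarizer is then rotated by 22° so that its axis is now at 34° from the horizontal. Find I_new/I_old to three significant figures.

Before rotation:
Unpolarized light through the first polarizer → I₁ = ½ I₀, now polarized at 12°.
I₂ = I₁ cos²(57° − 12°) = 0.5 I₀ · cos²(45°) = 0.25 I₀.
After rotation:
Unpolarized light through the first polarizer → I₁ = ½ I₀, now polarized at 34°.
I₂ = I₁ cos²(57° − 34°) = 0.5 I₀ · cos²(23°) = 0.4237 I₀.
Ratio = 0.4237 / 0.25 = 1.695.

I_new/I_old ≈ 1.69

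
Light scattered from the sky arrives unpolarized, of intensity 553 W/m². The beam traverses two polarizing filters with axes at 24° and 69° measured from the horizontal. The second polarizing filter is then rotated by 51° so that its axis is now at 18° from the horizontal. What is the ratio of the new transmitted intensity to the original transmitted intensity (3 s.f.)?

I_new/I_old ≈ 1.98

Before rotation:
Unpolarized light through the first polarizer → I₁ = ½ I₀, now polarized at 24°.
I₂ = I₁ cos²(69° − 24°) = 0.5 I₀ · cos²(45°) = 0.25 I₀.
After rotation:
Unpolarized light through the first polarizer → I₁ = ½ I₀, now polarized at 24°.
I₂ = I₁ cos²(18° − 24°) = 0.5 I₀ · cos²(6°) = 0.4945 I₀.
Ratio = 0.4945 / 0.25 = 1.978.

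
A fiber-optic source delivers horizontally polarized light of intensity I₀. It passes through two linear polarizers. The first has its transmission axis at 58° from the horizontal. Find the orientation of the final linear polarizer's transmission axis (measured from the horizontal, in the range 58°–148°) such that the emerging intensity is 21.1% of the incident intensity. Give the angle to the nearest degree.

I₁ = I₀ cos²(58° − 0°) = I₀ cos²(58°) = 0.2808 I₀.
Need I₂/I₀ = 0.211, so cos²(θ − 58°) = 0.211 / 0.2808 = 0.7514.
θ − 58° = arccos(√0.7514) = 29.9°, giving θ ≈ 58 + 29.9 = 87.9°.

θ ≈ 88°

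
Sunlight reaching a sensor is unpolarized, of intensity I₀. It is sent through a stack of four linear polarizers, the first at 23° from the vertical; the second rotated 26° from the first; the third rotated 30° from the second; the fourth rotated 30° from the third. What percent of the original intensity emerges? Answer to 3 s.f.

Unpolarized light through the first polarizer → I₁ = ½ I₀, now polarized at 23°.
I₂ = I₁ cos²(26°) = 0.5 · 0.8078 I₀ = 0.4039 I₀.
I₃ = I₂ cos²(30°) = 0.4039 · 0.75 I₀ = 0.3029 I₀.
I₄ = I₃ cos²(30°) = 0.3029 · 0.75 I₀ = 0.2272 I₀.
That is 22.72% of the incident intensity.

≈ 22.7%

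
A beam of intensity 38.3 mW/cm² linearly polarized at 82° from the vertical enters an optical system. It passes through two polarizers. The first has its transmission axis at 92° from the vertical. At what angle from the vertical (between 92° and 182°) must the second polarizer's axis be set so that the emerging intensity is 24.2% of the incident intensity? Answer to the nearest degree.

θ ≈ 152°

By Malus's law, I₁ = I₀ cos²(92° − 82°) = I₀ cos²(10°) = 0.9698 I₀.
Need I₂/I₀ = 0.242, so cos²(θ − 92°) = 0.242 / 0.9698 = 0.2495.
θ − 92° = arccos(√0.2495) = 60.0°, giving θ ≈ 92 + 60.0 = 152.0°.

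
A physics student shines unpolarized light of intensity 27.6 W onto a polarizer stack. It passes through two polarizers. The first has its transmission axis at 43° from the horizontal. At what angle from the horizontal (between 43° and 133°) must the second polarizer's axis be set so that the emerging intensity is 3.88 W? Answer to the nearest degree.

θ ≈ 101°

Unpolarized light through the first polarizer → I₁ = ½ I₀, now polarized at 43°.
Target fraction: 3.88 / 27.6 W = 0.1406 of I₀.
Need I₂/I₀ = 0.1406, so cos²(θ − 43°) = 0.1406 / 0.5 = 0.2812.
θ − 43° = arccos(√0.2812) = 58.0°, giving θ ≈ 43 + 58.0 = 101.0°.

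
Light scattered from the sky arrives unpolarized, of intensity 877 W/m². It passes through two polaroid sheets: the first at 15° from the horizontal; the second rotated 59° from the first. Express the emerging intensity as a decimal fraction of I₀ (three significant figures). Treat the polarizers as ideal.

Unpolarized light through the first polarizer → I₁ = 877 W/m²/2 = 438.5 W/m², polarized at 15°.
I₂ = I₁ · cos²(59°) = 438.5 · 0.2653 = 116.3 W/m².
Transmitted fraction = 0.1326.

I/I₀ ≈ 0.133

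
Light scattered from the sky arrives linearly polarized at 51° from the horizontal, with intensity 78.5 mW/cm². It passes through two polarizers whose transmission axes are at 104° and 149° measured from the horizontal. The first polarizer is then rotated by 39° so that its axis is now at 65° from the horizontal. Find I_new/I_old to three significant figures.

I_new/I_old ≈ 0.0568

Before rotation:
I₁ = I₀ cos²(104° − 51°) = I₀ cos²(53°) = 0.3622 I₀.
I₂ = I₁ cos²(149° − 104°) = 0.3622 I₀ · cos²(45°) = 0.1811 I₀.
After rotation:
I₁ = I₀ cos²(65° − 51°) = I₀ cos²(14°) = 0.9415 I₀.
I₂ = I₁ cos²(149° − 65°) = 0.9415 I₀ · cos²(84°) = 0.01029 I₀.
Ratio = 0.01029 / 0.1811 = 0.0568.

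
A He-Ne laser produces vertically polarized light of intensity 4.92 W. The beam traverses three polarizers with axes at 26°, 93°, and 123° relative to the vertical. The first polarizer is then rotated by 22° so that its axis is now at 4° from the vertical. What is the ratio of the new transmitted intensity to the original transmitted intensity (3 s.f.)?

I_new/I_old ≈ 0.00246

Before rotation:
By Malus's law, I₁ = I₀ cos²(26° − 0°) = I₀ cos²(26°) = 0.8078 I₀.
I₂ = I₁ cos²(93° − 26°) = 0.8078 I₀ · cos²(67°) = 0.1233 I₀.
I₃ = I₂ cos²(123° − 93°) = 0.1233 I₀ · cos²(30°) = 0.0925 I₀.
After rotation:
I₁ = I₀ cos²(4° − 0°) = I₀ cos²(4°) = 0.9951 I₀.
I₂ = I₁ cos²(93° − 4°) = 0.9951 I₀ · cos²(89°) = 0.0003031 I₀.
I₃ = I₂ cos²(123° − 93°) = 0.0003031 I₀ · cos²(30°) = 0.0002273 I₀.
Ratio = 0.0002273 / 0.0925 = 0.002458.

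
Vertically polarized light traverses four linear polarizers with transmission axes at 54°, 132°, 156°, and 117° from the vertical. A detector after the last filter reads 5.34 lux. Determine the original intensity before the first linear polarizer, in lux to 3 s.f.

I₀ ≈ 709 lux

By Malus's law, I₁ = I₀ cos²(54° − 0°) = I₀ cos²(54°) = 0.3455 I₀.
I₂ = I₁ cos²(132° − 54°) = 0.3455 I₀ · cos²(78°) = 0.01493 I₀.
I₃ = I₂ cos²(156° − 132°) = 0.01493 I₀ · cos²(24°) = 0.01246 I₀.
I₄ = I₃ cos²(117° − 156°) = 0.01246 I₀ · cos²(39°) = 0.007528 I₀.
So 5.34 lux = 0.007528 I₀, giving I₀ = 5.34/0.007528 = 709.4 lux.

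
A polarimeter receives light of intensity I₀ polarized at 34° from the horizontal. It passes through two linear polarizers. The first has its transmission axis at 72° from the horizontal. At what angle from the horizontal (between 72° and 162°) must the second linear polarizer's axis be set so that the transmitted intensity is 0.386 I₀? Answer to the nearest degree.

I₁ = I₀ cos²(72° − 34°) = I₀ cos²(38°) = 0.621 I₀.
Need I₂/I₀ = 0.386, so cos²(θ − 72°) = 0.386 / 0.621 = 0.6216.
θ − 72° = arccos(√0.6216) = 38.0°, giving θ ≈ 72 + 38.0 = 110.0°.

θ ≈ 110°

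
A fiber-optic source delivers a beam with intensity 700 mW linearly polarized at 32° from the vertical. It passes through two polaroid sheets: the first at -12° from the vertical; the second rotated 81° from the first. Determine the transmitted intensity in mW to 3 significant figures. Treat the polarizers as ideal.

I₁ = 700 mW · cos²(44°) = 362.2 mW.
I₂ = I₁ · cos²(81°) = 362.2 · 0.02447 = 8.864 mW.

I ≈ 8.86 mW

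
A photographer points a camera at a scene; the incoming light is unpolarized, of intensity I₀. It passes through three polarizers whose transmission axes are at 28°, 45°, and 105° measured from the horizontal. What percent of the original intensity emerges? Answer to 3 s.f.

Unpolarized light through the first polarizer → I₁ = ½ I₀, now polarized at 28°.
I₂ = I₁ cos²(45° − 28°) = 0.5 I₀ · cos²(17°) = 0.4573 I₀.
I₃ = I₂ cos²(105° − 45°) = 0.4573 I₀ · cos²(60°) = 0.1143 I₀.
That is 11.43% of the incident intensity.

≈ 11.4%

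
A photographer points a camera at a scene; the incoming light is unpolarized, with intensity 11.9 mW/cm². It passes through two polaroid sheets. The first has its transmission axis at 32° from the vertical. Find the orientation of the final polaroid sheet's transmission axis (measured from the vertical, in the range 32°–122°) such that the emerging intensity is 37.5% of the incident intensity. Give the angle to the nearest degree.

θ ≈ 62°

Unpolarized light through the first polarizer → I₁ = ½ I₀, now polarized at 32°.
Need I₂/I₀ = 0.375, so cos²(θ − 32°) = 0.375 / 0.5 = 0.75.
θ − 32° = arccos(√0.75) = 30.0°, giving θ ≈ 32 + 30.0 = 62.0°.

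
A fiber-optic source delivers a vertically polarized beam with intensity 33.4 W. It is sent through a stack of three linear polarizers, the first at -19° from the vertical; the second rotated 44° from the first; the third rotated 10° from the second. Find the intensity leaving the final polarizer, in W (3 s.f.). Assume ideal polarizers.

I₁ = 33.4 W · cos²(19°) = 29.86 W.
I₂ = I₁ · cos²(44°) = 29.86 · 0.5174 = 15.45 W.
I₃ = I₂ · cos²(10°) = 15.45 · 0.9698 = 14.99 W.

I ≈ 15.0 W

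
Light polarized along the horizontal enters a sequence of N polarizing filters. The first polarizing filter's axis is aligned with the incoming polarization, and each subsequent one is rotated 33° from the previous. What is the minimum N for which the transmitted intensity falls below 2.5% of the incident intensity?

First polarizer is aligned with the polarization: full transmission.
Each further stage multiplies by cos²(33°) = 0.7034.
After N polarizers: T = 0.7034^(N−1). Require T < 0.025 ⇒ N−1 > ln(0.025)/ln(0.7034) = 10.48, so N−1 ≥ 11 and N = 12.
Check: N=12 gives T = 0.02085 < 0.025; N=11 gives T = 0.02964.

N = 12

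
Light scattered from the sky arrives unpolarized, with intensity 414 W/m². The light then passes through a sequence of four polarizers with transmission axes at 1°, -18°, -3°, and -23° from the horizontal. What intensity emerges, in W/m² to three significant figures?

I ≈ 152 W/m²

Unpolarized light through the first polarizer → I₁ = 414 W/m²/2 = 207 W/m², polarized at 1°.
I₂ = I₁ · cos²(19°) = 207 · 0.894 = 185.1 W/m².
I₃ = I₂ · cos²(15°) = 185.1 · 0.933 = 172.7 W/m².
I₄ = I₃ · cos²(20°) = 172.7 · 0.883 = 152.5 W/m².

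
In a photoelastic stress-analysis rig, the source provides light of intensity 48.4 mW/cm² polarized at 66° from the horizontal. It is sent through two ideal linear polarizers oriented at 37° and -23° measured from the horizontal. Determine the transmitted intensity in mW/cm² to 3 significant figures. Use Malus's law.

By Malus's law, I₁ = 48.4 mW/cm² · cos²(29°) = 37.02 mW/cm².
I₂ = I₁ · cos²(60°) = 37.02 · 0.25 = 9.256 mW/cm².

I ≈ 9.26 mW/cm²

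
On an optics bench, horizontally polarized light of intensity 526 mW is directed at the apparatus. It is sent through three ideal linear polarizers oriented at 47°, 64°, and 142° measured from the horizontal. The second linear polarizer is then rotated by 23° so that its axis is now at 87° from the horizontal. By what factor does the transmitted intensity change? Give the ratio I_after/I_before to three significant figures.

I_new/I_old ≈ 4.88

Before rotation:
By Malus's law, I₁ = I₀ cos²(47° − 0°) = I₀ cos²(47°) = 0.4651 I₀.
I₂ = I₁ cos²(64° − 47°) = 0.4651 I₀ · cos²(17°) = 0.4254 I₀.
I₃ = I₂ cos²(142° − 64°) = 0.4254 I₀ · cos²(78°) = 0.01839 I₀.
After rotation:
I₁ = I₀ cos²(47° − 0°) = I₀ cos²(47°) = 0.4651 I₀.
I₂ = I₁ cos²(87° − 47°) = 0.4651 I₀ · cos²(40°) = 0.2729 I₀.
I₃ = I₂ cos²(142° − 87°) = 0.2729 I₀ · cos²(55°) = 0.0898 I₀.
Ratio = 0.0898 / 0.01839 = 4.884.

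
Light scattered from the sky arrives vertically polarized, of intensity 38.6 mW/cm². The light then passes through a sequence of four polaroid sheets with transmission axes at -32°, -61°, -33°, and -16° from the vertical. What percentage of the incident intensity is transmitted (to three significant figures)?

I₁ = 38.6 mW/cm² · cos²(32°) = 27.76 mW/cm².
I₂ = I₁ · cos²(29°) = 27.76 · 0.765 = 21.24 mW/cm².
I₃ = I₂ · cos²(28°) = 21.24 · 0.7796 = 16.56 mW/cm².
I₄ = I₃ · cos²(17°) = 16.56 · 0.9145 = 15.14 mW/cm².
That is 39.22% of the incident intensity.

≈ 39.2%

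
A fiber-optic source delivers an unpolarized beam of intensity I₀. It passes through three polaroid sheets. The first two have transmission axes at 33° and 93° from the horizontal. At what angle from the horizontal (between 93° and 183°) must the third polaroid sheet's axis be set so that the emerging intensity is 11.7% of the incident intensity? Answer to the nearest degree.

θ ≈ 108°

Unpolarized light through the first polarizer → I₁ = ½ I₀, now polarized at 33°.
I₂ = I₁ cos²(93° − 33°) = 0.5 I₀ · cos²(60°) = 0.125 I₀.
Need I₃/I₀ = 0.117, so cos²(θ − 93°) = 0.117 / 0.125 = 0.936.
θ − 93° = arccos(√0.936) = 14.7°, giving θ ≈ 93 + 14.7 = 107.7°.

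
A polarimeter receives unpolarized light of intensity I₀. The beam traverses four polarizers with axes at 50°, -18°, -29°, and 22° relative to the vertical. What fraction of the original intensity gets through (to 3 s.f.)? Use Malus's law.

≈ 0.0268 I₀

Unpolarized light through the first polarizer → I₁ = ½ I₀, now polarized at 50°.
I₂ = I₁ cos²(-18° − 50°) = 0.5 I₀ · cos²(68°) = 0.07017 I₀.
I₃ = I₂ cos²(-29° + 18°) = 0.07017 I₀ · cos²(11°) = 0.06761 I₀.
I₄ = I₃ cos²(22° + 29°) = 0.06761 I₀ · cos²(51°) = 0.02678 I₀.
Transmitted fraction = 0.02678.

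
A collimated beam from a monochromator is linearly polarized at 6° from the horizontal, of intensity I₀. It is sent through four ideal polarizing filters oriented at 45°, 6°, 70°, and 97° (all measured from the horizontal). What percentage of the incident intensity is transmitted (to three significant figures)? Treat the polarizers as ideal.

By Malus's law, I₁ = I₀ cos²(45° − 6°) = I₀ cos²(39°) = 0.604 I₀.
I₂ = I₁ cos²(6° − 45°) = 0.604 I₀ · cos²(39°) = 0.3648 I₀.
I₃ = I₂ cos²(70° − 6°) = 0.3648 I₀ · cos²(64°) = 0.0701 I₀.
I₄ = I₃ cos²(97° − 70°) = 0.0701 I₀ · cos²(27°) = 0.05565 I₀.
That is 5.565% of the incident intensity.

≈ 5.56%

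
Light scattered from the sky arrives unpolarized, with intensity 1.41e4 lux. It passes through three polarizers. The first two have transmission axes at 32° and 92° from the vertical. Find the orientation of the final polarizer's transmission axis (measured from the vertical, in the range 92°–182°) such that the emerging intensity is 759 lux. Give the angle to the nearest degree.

Unpolarized light through the first polarizer → I₁ = ½ I₀, now polarized at 32°.
I₂ = I₁ cos²(92° − 32°) = 0.5 I₀ · cos²(60°) = 0.125 I₀.
Target fraction: 759 / 1.41e4 lux = 0.05383 of I₀.
Need I₃/I₀ = 0.05383, so cos²(θ − 92°) = 0.05383 / 0.125 = 0.4306.
θ − 92° = arccos(√0.4306) = 49.0°, giving θ ≈ 92 + 49.0 = 141.0°.

θ ≈ 141°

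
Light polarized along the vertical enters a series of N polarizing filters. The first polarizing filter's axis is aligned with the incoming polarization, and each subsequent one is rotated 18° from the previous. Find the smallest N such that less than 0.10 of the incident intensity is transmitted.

First polarizer is aligned with the polarization: full transmission.
Each further stage multiplies by cos²(18°) = 0.9045.
After N polarizers: T = 0.9045^(N−1). Require T < 0.10 ⇒ N−1 > ln(0.10)/ln(0.9045) = 22.94, so N−1 ≥ 23 and N = 24.
Check: N=24 gives T = 0.09942 < 0.10; N=23 gives T = 0.1099.

N = 24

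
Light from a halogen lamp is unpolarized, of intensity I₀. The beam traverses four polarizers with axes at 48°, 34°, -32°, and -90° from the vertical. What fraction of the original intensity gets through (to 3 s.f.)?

≈ 0.0219 I₀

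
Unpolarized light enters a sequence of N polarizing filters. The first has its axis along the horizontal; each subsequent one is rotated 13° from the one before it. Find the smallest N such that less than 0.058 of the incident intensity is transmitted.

First polarizer halves the unpolarized light: factor 1/2.
Each further stage multiplies by cos²(13°) = 0.9494.
After N polarizers: T = 0.5·0.9494^(N−1). Require T < 0.058 ⇒ N−1 > ln(0.058/0.5)/ln(0.9494) = 41.48, so N−1 ≥ 42 and N = 43.
Check: N=43 gives T = 0.05647 < 0.058; N=42 gives T = 0.05947.

N = 43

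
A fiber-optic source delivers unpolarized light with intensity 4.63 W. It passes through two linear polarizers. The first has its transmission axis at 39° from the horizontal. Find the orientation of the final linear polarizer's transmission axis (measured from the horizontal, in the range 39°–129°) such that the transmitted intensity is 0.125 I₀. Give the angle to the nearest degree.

Unpolarized light through the first polarizer → I₁ = ½ I₀, now polarized at 39°.
Need I₂/I₀ = 0.125, so cos²(θ − 39°) = 0.125 / 0.5 = 0.25.
θ − 39° = arccos(√0.25) = 60.0°, giving θ ≈ 39 + 60.0 = 99.0°.

θ ≈ 99°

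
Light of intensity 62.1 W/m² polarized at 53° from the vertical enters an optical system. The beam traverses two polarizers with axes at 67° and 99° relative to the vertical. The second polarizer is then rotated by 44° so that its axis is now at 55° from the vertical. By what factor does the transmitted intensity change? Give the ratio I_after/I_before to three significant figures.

Before rotation:
I₁ = I₀ cos²(67° − 53°) = I₀ cos²(14°) = 0.9415 I₀.
I₂ = I₁ cos²(99° − 67°) = 0.9415 I₀ · cos²(32°) = 0.6771 I₀.
After rotation:
I₁ = I₀ cos²(67° − 53°) = I₀ cos²(14°) = 0.9415 I₀.
I₂ = I₁ cos²(55° − 67°) = 0.9415 I₀ · cos²(12°) = 0.9008 I₀.
Ratio = 0.9008 / 0.6771 = 1.33.

I_new/I_old ≈ 1.33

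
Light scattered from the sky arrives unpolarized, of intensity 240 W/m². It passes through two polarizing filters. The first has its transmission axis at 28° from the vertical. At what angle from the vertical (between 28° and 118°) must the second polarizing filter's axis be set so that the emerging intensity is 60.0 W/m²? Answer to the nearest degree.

θ ≈ 73°

Unpolarized light through the first polarizer → I₁ = ½ I₀, now polarized at 28°.
Target fraction: 60.0 / 240 W/m² = 0.25 of I₀.
Need I₂/I₀ = 0.25, so cos²(θ − 28°) = 0.25 / 0.5 = 0.5.
θ − 28° = arccos(√0.5) = 45.0°, giving θ ≈ 28 + 45.0 = 73.0°.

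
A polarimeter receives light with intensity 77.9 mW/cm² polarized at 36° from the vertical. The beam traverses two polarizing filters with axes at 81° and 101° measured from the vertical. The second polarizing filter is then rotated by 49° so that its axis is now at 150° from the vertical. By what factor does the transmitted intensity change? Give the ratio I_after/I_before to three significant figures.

Before rotation:
I₁ = I₀ cos²(81° − 36°) = I₀ cos²(45°) = 0.5 I₀.
I₂ = I₁ cos²(101° − 81°) = 0.5 I₀ · cos²(20°) = 0.4415 I₀.
After rotation:
I₁ = I₀ cos²(81° − 36°) = I₀ cos²(45°) = 0.5 I₀.
I₂ = I₁ cos²(150° − 81°) = 0.5 I₀ · cos²(69°) = 0.06421 I₀.
Ratio = 0.06421 / 0.4415 = 0.1454.

I_new/I_old ≈ 0.145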